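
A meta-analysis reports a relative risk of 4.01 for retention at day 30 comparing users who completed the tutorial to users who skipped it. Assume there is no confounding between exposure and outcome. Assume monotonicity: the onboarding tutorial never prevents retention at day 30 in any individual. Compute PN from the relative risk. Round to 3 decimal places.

PN ≈ 0.751

Under exogeneity and monotonicity, PN = (RR − 1) / RR = 1 − 1/RR.
PN = (4.01 − 1) / 4.01 = 3.01 / 4.01 ≈ 0.7506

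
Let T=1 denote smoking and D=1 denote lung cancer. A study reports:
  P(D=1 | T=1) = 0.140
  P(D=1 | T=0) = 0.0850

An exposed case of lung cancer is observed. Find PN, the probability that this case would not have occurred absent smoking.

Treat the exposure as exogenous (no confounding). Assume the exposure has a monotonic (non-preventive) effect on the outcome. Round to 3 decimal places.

Let p₁ = 0.14, p₀ = 0.085.
Under exogeneity and monotonicity, PN = (p₁ − p₀) / p₁.
PN = (0.14 − 0.085) / 0.14 = 0.055 / 0.14 ≈ 0.3929

PN ≈ 0.393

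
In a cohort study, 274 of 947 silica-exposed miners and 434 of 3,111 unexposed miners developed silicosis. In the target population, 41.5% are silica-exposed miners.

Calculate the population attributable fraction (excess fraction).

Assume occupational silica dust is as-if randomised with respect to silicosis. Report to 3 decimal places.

p₁ = P(outcome | exposed) = 274/947 = 0.28933
p₀ = P(outcome | unexposed) = 434/3111 = 0.1395
Overall risk P(Y=1) = π·p₁ + (1−π)·p₀ = 0.415×0.28933 + 0.585×0.1395 = 0.20168.
Under exogeneity, PAF = [P(Y=1) − p₀] / P(Y=1).
PAF = (0.20168 − 0.1395) / 0.20168 ≈ 0.3083

PAF ≈ 0.308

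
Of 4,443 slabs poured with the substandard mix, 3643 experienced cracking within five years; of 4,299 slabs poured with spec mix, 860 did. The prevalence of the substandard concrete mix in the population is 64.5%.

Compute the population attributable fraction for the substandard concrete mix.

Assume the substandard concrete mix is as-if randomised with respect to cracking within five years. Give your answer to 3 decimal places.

p₁ = P(outcome | exposed) = 3643/4443 = 0.81994
p₀ = P(outcome | unexposed) = 860/4299 = 0.20005
Overall risk P(Y=1) = π·p₁ + (1−π)·p₀ = 0.645×0.81994 + 0.355×0.20005 = 0.59988.
Under exogeneity, PAF = [P(Y=1) − p₀] / P(Y=1).
PAF = (0.59988 − 0.20005) / 0.59988 ≈ 0.6665

PAF ≈ 0.667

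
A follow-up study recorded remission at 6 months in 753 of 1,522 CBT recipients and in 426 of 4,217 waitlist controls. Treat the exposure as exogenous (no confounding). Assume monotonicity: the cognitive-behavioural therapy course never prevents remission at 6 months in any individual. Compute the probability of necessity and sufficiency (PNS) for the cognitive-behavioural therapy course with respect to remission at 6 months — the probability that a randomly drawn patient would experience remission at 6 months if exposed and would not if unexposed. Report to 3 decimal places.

p₁ = P(outcome | exposed) = 753/1522 = 0.49474
p₀ = P(outcome | unexposed) = 426/4217 = 0.10102
Under exogeneity and monotonicity, PNS = p₁ − p₀.
PNS = 0.49474 − 0.10102 = 0.39372

PNS ≈ 0.394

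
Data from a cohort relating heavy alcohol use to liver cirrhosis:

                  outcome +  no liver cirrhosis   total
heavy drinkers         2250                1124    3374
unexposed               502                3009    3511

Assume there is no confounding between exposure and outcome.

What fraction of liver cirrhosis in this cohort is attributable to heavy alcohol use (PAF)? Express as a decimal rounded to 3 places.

p₁ = P(outcome | exposed) = 2250/3374 = 0.66686
p₀ = P(outcome | unexposed) = 502/3511 = 0.14298
Exposure prevalence π = 3374/6885 = 0.49005; overall risk P(Y=1) = 0.39971.
Under exogeneity, PAF = [P(Y=1) − p₀]/P(Y=1).
PAF = (0.39971 − 0.14298) / 0.39971 ≈ 0.6423

PAF ≈ 0.642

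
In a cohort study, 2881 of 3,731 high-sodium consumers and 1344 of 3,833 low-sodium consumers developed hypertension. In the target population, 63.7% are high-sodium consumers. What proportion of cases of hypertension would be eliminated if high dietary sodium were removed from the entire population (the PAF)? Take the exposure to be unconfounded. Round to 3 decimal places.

p₁ = P(outcome | exposed) = 2881/3731 = 0.77218
p₀ = P(outcome | unexposed) = 1344/3833 = 0.35064
Overall risk P(Y=1) = π·p₁ + (1−π)·p₀ = 0.637×0.77218 + 0.363×0.35064 = 0.61916.
Under exogeneity, PAF = [P(Y=1) − p₀] / P(Y=1).
PAF = (0.61916 − 0.35064) / 0.61916 ≈ 0.4337

PAF ≈ 0.434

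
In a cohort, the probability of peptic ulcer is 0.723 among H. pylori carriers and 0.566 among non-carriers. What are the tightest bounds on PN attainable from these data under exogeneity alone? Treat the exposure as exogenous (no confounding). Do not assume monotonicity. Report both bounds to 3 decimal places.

0.217 ≤ PN ≤ 0.600

Let p₁ = 0.723, p₀ = 0.566.
Under exogeneity alone the bounds on PN are max{0,(p₁−p₀)/p₁} ≤ PN ≤ min{1,(1−p₀)/p₁}.
  lower = (p₁ − p₀)/p₁ = 0.157 / 0.723 ≈ 0.2172
  upper = min{1, (1 − p₀)/p₁} = 0.434 / 0.723 ≈ 0.6003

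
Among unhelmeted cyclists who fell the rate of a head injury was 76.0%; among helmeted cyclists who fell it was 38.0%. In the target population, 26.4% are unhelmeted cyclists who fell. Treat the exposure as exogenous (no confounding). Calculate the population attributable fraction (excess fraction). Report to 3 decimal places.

PAF ≈ 0.209

p₁ = 0.76, p₀ = 0.38.
Overall risk P(Y=1) = π·p₁ + (1−π)·p₀ = 0.264×0.76 + 0.736×0.38 = 0.48032.
Under exogeneity, PAF = [P(Y=1) − p₀] / P(Y=1).
PAF = (0.48032 − 0.38) / 0.48032 ≈ 0.2089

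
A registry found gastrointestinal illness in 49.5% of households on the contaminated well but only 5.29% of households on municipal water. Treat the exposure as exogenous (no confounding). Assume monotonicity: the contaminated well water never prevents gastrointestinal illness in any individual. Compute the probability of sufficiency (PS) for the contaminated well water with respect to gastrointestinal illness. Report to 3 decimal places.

PS ≈ 0.467

p₁ = 0.495, p₀ = 0.0529.
Under exogeneity and monotonicity, PS = (p₁ − p₀) / (1 − p₀).
PS = (0.495 − 0.0529) / (1 − 0.0529) = 0.4421 / 0.9471 ≈ 0.4668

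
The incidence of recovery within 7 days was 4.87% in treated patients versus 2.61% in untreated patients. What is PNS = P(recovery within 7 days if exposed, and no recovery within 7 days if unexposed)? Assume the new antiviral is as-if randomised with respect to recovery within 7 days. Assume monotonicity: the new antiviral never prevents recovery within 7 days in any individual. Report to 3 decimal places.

p₁ = 0.0487, p₀ = 0.0261.
Under exogeneity and monotonicity, PNS = p₁ − p₀.
PNS = 0.0487 − 0.0261 = 0.0226

PNS ≈ 0.023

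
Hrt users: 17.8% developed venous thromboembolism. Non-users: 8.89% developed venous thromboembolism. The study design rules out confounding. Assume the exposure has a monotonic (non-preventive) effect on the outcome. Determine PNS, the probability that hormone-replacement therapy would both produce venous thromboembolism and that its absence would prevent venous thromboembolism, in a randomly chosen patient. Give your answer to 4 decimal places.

PNS ≈ 0.0891

p₁ = 0.178, p₀ = 0.0889.
Under exogeneity and monotonicity, PNS = p₁ − p₀.
PNS = 0.178 − 0.0889 = 0.0891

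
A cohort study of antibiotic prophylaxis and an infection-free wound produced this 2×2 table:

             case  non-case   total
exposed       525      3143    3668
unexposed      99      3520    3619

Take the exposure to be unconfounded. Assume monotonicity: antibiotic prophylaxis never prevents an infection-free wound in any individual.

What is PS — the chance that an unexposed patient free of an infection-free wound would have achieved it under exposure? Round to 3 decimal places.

p₁ = P(outcome | exposed) = 525/3668 = 0.14313
p₀ = P(outcome | unexposed) = 99/3619 = 0.027356
Under exogeneity and monotonicity, PS = (p₁ − p₀)/(1 − p₀).
PS = (0.14313 − 0.027356) / 0.97264 ≈ 0.1190

PS ≈ 0.119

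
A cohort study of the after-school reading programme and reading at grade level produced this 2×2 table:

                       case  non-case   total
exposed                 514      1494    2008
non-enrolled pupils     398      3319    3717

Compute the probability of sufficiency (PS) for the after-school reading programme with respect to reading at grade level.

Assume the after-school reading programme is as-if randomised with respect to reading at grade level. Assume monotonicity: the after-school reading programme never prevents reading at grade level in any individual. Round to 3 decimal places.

p₁ = P(outcome | exposed) = 514/2008 = 0.25598
p₀ = P(outcome | unexposed) = 398/3717 = 0.10708
Under exogeneity and monotonicity, PS = (p₁ − p₀)/(1 − p₀).
PS = (0.25598 − 0.10708) / 0.89292 ≈ 0.1668

PS ≈ 0.167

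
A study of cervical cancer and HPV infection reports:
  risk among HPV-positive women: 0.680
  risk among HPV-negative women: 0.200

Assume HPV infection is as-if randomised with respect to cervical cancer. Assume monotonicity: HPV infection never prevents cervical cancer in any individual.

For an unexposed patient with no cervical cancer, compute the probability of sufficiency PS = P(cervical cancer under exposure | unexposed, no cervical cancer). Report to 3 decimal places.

PS ≈ 0.600

Let p₁ = 0.68, p₀ = 0.2.
Under exogeneity and monotonicity, PS = (p₁ − p₀) / (1 − p₀).
PS = (0.68 − 0.2) / (1 − 0.2) = 0.48 / 0.8 ≈ 0.6000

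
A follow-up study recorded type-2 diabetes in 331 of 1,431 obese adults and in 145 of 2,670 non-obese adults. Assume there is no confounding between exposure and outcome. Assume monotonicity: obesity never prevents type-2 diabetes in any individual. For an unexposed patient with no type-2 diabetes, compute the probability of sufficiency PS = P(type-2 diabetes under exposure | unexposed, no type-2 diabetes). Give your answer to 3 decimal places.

p₁ = P(outcome | exposed) = 331/1431 = 0.23131
p₀ = P(outcome | unexposed) = 145/2670 = 0.054307
Under exogeneity and monotonicity, PS = (p₁ − p₀) / (1 − p₀).
PS = (0.23131 − 0.054307) / (1 − 0.054307) = 0.177 / 0.94569 ≈ 0.1872

PS ≈ 0.187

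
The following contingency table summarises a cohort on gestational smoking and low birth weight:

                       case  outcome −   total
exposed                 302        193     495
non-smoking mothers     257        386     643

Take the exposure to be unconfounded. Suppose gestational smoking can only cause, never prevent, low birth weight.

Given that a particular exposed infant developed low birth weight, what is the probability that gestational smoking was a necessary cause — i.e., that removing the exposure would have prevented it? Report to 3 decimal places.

p₁ = P(outcome | exposed) = 302/495 = 0.6101
p₀ = P(outcome | unexposed) = 257/643 = 0.39969
Under exogeneity and monotonicity, PN = (p₁ − p₀)/p₁.
PN = (0.6101 − 0.39969) / 0.6101 ≈ 0.3449

PN ≈ 0.345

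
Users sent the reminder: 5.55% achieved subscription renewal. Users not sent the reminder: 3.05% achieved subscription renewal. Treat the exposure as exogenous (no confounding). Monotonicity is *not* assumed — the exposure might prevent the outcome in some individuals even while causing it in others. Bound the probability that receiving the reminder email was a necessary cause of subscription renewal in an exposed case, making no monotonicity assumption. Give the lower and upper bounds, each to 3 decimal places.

p₁ = 0.0555, p₀ = 0.0305.
Under exogeneity alone the bounds on PN are max{0,(p₁−p₀)/p₁} ≤ PN ≤ min{1,(1−p₀)/p₁}.
  lower = (p₁ − p₀)/p₁ = 0.025 / 0.0555 ≈ 0.4505
  upper = min{1, (1 − p₀)/p₁} = 0.9695 / 0.0555 ≈ 17.4685 → capped at 1

0.450 ≤ PN ≤ 1.000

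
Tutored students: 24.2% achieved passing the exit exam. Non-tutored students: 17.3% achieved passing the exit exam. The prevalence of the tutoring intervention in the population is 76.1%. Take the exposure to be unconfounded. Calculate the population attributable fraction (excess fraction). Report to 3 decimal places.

PAF ≈ 0.233

p₁ = 0.242, p₀ = 0.173.
Overall risk P(Y=1) = π·p₁ + (1−π)·p₀ = 0.761×0.242 + 0.239×0.173 = 0.22551.
Under exogeneity, PAF = [P(Y=1) − p₀] / P(Y=1).
PAF = (0.22551 − 0.173) / 0.22551 ≈ 0.2328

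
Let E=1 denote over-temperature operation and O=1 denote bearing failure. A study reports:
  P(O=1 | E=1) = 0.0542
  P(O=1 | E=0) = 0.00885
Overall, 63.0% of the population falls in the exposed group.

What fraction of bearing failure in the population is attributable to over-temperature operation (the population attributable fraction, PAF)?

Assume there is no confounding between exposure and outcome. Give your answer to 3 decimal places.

Let p₁ = 0.0542, p₀ = 0.00885.
Overall risk P(Y=1) = π·p₁ + (1−π)·p₀ = 0.63×0.0542 + 0.37×0.00885 = 0.03742.
Under exogeneity, PAF = [P(Y=1) − p₀] / P(Y=1).
PAF = (0.03742 − 0.00885) / 0.03742 ≈ 0.7635

PAF ≈ 0.763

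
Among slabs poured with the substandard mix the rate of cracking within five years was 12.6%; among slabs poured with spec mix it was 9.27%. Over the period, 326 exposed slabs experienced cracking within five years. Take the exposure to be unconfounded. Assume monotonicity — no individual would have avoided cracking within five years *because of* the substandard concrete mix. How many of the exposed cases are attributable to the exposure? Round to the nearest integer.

p₁ = 0.126, p₀ = 0.0927.
PN = (p₁ − p₀)/p₁ = (0.126 − 0.0927) / 0.126 ≈ 0.26429.
Attributable cases ≈ PN × (exposed cases) = 0.26429 × 326 ≈ 86.16.

about 86 cases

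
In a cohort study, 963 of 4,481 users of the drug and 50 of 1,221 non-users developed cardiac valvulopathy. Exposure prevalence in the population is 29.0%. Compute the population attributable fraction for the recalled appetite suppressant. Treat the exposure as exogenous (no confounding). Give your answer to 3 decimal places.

p₁ = P(outcome | exposed) = 963/4481 = 0.21491
p₀ = P(outcome | unexposed) = 50/1221 = 0.04095
Overall risk P(Y=1) = π·p₁ + (1−π)·p₀ = 0.29×0.21491 + 0.71×0.04095 = 0.091398.
Under exogeneity, PAF = [P(Y=1) − p₀] / P(Y=1).
PAF = (0.091398 − 0.04095) / 0.091398 ≈ 0.5520

PAF ≈ 0.552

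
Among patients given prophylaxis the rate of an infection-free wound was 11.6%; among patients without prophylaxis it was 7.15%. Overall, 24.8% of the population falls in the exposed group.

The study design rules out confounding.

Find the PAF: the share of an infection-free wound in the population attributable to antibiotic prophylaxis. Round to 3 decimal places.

PAF ≈ 0.134

p₁ = 0.116, p₀ = 0.0715.
Overall risk P(Y=1) = π·p₁ + (1−π)·p₀ = 0.248×0.116 + 0.752×0.0715 = 0.082536.
Under exogeneity, PAF = [P(Y=1) − p₀] / P(Y=1).
PAF = (0.082536 − 0.0715) / 0.082536 ≈ 0.1337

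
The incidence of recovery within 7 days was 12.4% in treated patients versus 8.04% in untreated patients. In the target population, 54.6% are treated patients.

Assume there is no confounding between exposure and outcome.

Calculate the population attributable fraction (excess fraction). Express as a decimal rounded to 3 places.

p₁ = 0.124, p₀ = 0.0804.
Overall risk P(Y=1) = π·p₁ + (1−π)·p₀ = 0.546×0.124 + 0.454×0.0804 = 0.10421.
Under exogeneity, PAF = [P(Y=1) − p₀] / P(Y=1).
PAF = (0.10421 − 0.0804) / 0.10421 ≈ 0.2284

PAF ≈ 0.228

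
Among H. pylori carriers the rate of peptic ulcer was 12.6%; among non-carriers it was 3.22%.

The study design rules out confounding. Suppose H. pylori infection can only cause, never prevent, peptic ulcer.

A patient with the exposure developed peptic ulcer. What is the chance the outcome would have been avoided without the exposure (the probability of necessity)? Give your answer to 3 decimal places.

PN ≈ 0.744

p₁ = 0.126, p₀ = 0.0322.
Under exogeneity and monotonicity, PN = (p₁ − p₀) / p₁.
PN = (0.126 − 0.0322) / 0.126 = 0.0938 / 0.126 ≈ 0.7444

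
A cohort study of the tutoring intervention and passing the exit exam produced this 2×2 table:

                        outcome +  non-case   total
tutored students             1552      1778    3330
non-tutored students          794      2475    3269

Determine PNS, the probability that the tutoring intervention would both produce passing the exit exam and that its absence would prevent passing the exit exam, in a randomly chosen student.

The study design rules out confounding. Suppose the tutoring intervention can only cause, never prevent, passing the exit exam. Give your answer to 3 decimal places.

PNS ≈ 0.223

p₁ = P(outcome | exposed) = 1552/3330 = 0.46607
p₀ = P(outcome | unexposed) = 794/3269 = 0.24289
Under exogeneity and monotonicity, PNS = p₁ − p₀.
PNS = 0.46607 − 0.24289 = 0.22318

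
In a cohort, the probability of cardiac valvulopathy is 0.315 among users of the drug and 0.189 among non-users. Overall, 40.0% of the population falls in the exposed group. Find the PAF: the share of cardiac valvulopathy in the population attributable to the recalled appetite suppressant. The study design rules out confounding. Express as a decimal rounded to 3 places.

PAF ≈ 0.211

Let p₁ = 0.315, p₀ = 0.189.
Overall risk P(Y=1) = π·p₁ + (1−π)·p₀ = 0.4×0.315 + 0.6×0.189 = 0.2394.
Under exogeneity, PAF = [P(Y=1) − p₀] / P(Y=1).
PAF = (0.2394 − 0.189) / 0.2394 ≈ 0.2105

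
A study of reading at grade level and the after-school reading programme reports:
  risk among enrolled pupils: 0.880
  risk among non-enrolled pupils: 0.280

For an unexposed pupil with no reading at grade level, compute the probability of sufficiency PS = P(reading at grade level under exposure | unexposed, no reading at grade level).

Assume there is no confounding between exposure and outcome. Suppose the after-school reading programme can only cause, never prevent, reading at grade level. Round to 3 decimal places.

PS ≈ 0.833

Let p₁ = 0.88, p₀ = 0.28.
Under exogeneity and monotonicity, PS = (p₁ − p₀) / (1 − p₀).
PS = (0.88 − 0.28) / (1 − 0.28) = 0.6 / 0.72 ≈ 0.8333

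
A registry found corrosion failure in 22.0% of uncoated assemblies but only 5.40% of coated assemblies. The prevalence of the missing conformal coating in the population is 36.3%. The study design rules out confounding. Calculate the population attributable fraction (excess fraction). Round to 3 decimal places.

PAF ≈ 0.527

p₁ = 0.22, p₀ = 0.054.
Overall risk P(Y=1) = π·p₁ + (1−π)·p₀ = 0.363×0.22 + 0.637×0.054 = 0.11426.
Under exogeneity, PAF = [P(Y=1) − p₀] / P(Y=1).
PAF = (0.11426 − 0.054) / 0.11426 ≈ 0.5274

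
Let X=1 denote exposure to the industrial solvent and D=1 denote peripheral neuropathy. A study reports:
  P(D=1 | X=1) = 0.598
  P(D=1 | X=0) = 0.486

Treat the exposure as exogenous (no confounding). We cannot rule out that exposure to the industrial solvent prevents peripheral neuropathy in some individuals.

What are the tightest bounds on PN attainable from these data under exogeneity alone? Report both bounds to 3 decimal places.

Let p₁ = 0.598, p₀ = 0.486.
Under exogeneity alone the bounds on PN are max{0,(p₁−p₀)/p₁} ≤ PN ≤ min{1,(1−p₀)/p₁}.
  lower = (p₁ − p₀)/p₁ = 0.112 / 0.598 ≈ 0.1873
  upper = min{1, (1 − p₀)/p₁} = 0.514 / 0.598 ≈ 0.8595

0.187 ≤ PN ≤ 0.860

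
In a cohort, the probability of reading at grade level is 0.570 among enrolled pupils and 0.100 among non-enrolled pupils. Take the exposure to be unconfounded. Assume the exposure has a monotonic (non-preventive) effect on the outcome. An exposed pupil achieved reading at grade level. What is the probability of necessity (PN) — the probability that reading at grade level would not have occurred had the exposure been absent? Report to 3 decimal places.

Let p₁ = 0.57, p₀ = 0.1.
Under exogeneity and monotonicity, PN = (p₁ − p₀) / p₁.
PN = (0.57 − 0.1) / 0.57 = 0.47 / 0.57 ≈ 0.8246

PN ≈ 0.825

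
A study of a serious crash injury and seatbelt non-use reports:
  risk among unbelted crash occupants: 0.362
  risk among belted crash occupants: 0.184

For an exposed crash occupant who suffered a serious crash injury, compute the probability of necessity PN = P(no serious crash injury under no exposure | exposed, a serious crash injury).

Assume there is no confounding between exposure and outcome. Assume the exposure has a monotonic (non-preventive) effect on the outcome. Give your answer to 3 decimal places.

Let p₁ = 0.362, p₀ = 0.184.
Under exogeneity and monotonicity, PN = (p₁ − p₀) / p₁.
PN = (0.362 − 0.184) / 0.362 = 0.178 / 0.362 ≈ 0.4917

PN ≈ 0.492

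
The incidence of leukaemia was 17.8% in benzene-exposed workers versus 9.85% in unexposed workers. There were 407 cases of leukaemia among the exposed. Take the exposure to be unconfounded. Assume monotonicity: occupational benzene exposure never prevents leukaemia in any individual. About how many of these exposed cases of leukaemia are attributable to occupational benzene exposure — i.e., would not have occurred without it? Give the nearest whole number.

p₁ = 0.178, p₀ = 0.0985.
PN = (p₁ − p₀)/p₁ = (0.178 − 0.0985) / 0.178 ≈ 0.44663.
Attributable cases ≈ PN × (exposed cases) = 0.44663 × 407 ≈ 181.78.

about 182 cases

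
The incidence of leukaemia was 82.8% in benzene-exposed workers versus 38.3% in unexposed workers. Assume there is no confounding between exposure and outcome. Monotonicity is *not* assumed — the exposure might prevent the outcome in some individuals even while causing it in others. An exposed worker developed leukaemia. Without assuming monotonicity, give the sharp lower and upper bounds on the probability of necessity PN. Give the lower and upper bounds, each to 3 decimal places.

0.537 ≤ PN ≤ 0.745

p₁ = 0.828, p₀ = 0.383.
Under exogeneity alone the bounds on PN are max{0,(p₁−p₀)/p₁} ≤ PN ≤ min{1,(1−p₀)/p₁}.
  lower = (p₁ − p₀)/p₁ = 0.445 / 0.828 ≈ 0.5374
  upper = min{1, (1 − p₀)/p₁} = 0.617 / 0.828 ≈ 0.7452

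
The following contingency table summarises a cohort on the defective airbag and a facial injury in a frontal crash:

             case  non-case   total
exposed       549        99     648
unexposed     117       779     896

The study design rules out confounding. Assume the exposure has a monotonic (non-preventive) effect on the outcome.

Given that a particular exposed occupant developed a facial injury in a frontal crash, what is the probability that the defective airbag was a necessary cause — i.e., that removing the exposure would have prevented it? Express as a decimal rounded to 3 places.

PN ≈ 0.846

p₁ = P(outcome | exposed) = 549/648 = 0.84722
p₀ = P(outcome | unexposed) = 117/896 = 0.13058
Under exogeneity and monotonicity, PN = (p₁ − p₀)/p₁.
PN = (0.84722 − 0.13058) / 0.84722 ≈ 0.8459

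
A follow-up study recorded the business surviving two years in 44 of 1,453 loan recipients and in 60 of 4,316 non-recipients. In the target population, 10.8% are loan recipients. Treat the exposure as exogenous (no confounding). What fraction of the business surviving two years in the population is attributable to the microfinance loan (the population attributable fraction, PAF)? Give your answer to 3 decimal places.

p₁ = P(outcome | exposed) = 44/1453 = 0.030282
p₀ = P(outcome | unexposed) = 60/4316 = 0.013902
Overall risk P(Y=1) = π·p₁ + (1−π)·p₀ = 0.108×0.030282 + 0.892×0.013902 = 0.015671.
Under exogeneity, PAF = [P(Y=1) − p₀] / P(Y=1).
PAF = (0.015671 − 0.013902) / 0.015671 ≈ 0.1129

PAF ≈ 0.113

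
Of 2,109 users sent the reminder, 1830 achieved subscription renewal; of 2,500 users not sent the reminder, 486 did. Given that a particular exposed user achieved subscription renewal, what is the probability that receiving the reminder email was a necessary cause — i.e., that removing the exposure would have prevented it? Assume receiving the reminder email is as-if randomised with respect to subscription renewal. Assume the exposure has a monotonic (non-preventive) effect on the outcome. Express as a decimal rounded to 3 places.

PN ≈ 0.776

p₁ = P(outcome | exposed) = 1830/2109 = 0.86771
p₀ = P(outcome | unexposed) = 486/2500 = 0.1944
Under exogeneity and monotonicity, PN = (p₁ − p₀) / p₁.
PN = (0.86771 − 0.1944) / 0.86771 = 0.67331 / 0.86771 ≈ 0.7760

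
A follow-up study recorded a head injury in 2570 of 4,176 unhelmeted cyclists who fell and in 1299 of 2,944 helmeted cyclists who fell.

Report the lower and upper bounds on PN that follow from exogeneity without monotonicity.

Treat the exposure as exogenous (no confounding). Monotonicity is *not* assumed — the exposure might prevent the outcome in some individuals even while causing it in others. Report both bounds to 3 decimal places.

0.283 ≤ PN ≤ 0.908

p₁ = P(outcome | exposed) = 2570/4176 = 0.61542
p₀ = P(outcome | unexposed) = 1299/2944 = 0.44124
Under exogeneity alone the bounds on PN are max{0,(p₁−p₀)/p₁} ≤ PN ≤ min{1,(1−p₀)/p₁}.
  lower = (p₁ − p₀)/p₁ = 0.17419 / 0.61542 ≈ 0.2830
  upper = min{1, (1 − p₀)/p₁} = 0.55876 / 0.61542 ≈ 0.9079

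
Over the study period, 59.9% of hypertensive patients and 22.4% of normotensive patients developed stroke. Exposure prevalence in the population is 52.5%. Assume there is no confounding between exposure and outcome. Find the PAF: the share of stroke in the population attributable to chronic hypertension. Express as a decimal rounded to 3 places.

PAF ≈ 0.468

p₁ = 0.599, p₀ = 0.224.
Overall risk P(Y=1) = π·p₁ + (1−π)·p₀ = 0.525×0.599 + 0.475×0.224 = 0.42087.
Under exogeneity, PAF = [P(Y=1) − p₀] / P(Y=1).
PAF = (0.42087 − 0.224) / 0.42087 ≈ 0.4678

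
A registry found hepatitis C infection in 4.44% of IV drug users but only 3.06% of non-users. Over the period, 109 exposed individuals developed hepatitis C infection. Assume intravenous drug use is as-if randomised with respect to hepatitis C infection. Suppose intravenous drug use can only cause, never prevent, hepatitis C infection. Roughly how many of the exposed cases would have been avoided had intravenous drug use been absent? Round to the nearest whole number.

p₁ = 0.0444, p₀ = 0.0306.
PN = (p₁ − p₀)/p₁ = (0.0444 − 0.0306) / 0.0444 ≈ 0.31081.
Attributable cases ≈ PN × (exposed cases) = 0.31081 × 109 ≈ 33.88.

about 34 cases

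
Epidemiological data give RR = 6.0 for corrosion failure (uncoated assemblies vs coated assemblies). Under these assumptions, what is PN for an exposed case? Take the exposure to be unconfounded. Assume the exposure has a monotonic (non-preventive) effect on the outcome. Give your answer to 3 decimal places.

Under exogeneity and monotonicity, PN = (RR − 1) / RR = 1 − 1/RR.
PN = (6.0 − 1) / 6.0 = 5 / 6.0 ≈ 0.8333

PN ≈ 0.833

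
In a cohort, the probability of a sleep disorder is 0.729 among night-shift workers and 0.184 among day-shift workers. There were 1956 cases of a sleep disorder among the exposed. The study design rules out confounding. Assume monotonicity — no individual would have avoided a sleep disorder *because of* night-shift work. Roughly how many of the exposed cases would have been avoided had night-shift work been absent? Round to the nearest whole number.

Let p₁ = 0.729, p₀ = 0.184.
PN = (p₁ − p₀)/p₁ = (0.729 − 0.184) / 0.729 ≈ 0.74760.
Attributable cases ≈ PN × (exposed cases) = 0.74760 × 1956 ≈ 1462.30.

about 1462 cases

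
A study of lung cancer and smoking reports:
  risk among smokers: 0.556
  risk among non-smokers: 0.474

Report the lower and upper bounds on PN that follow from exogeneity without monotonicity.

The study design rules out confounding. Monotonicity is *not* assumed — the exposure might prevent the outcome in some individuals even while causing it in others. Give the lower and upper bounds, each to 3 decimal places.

0.147 ≤ PN ≤ 0.946

Let p₁ = 0.556, p₀ = 0.474.
Under exogeneity alone the bounds on PN are max{0,(p₁−p₀)/p₁} ≤ PN ≤ min{1,(1−p₀)/p₁}.
  lower = (p₁ − p₀)/p₁ = 0.082 / 0.556 ≈ 0.1475
  upper = min{1, (1 − p₀)/p₁} = 0.526 / 0.556 ≈ 0.9460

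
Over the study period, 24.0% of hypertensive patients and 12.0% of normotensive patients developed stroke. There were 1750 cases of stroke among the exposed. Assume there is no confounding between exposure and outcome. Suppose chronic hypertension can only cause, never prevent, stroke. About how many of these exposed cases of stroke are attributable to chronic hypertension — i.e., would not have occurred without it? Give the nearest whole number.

about 875 cases

p₁ = 0.24, p₀ = 0.12.
PN = (p₁ − p₀)/p₁ = (0.24 − 0.12) / 0.24 ≈ 0.50000.
Attributable cases ≈ PN × (exposed cases) = 0.50000 × 1750 ≈ 875.00.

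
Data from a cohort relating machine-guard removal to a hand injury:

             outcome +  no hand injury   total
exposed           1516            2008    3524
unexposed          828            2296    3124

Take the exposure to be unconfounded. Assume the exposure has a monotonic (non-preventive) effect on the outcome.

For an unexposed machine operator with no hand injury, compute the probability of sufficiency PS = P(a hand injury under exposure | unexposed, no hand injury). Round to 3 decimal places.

p₁ = P(outcome | exposed) = 1516/3524 = 0.43019
p₀ = P(outcome | unexposed) = 828/3124 = 0.26504
Under exogeneity and monotonicity, PS = (p₁ − p₀)/(1 − p₀).
PS = (0.43019 − 0.26504) / 0.73496 ≈ 0.2247

PS ≈ 0.225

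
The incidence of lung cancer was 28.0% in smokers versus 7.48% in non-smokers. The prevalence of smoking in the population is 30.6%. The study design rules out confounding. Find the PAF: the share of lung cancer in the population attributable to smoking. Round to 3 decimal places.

p₁ = 0.28, p₀ = 0.0748.
Overall risk P(Y=1) = π·p₁ + (1−π)·p₀ = 0.306×0.28 + 0.694×0.0748 = 0.13759.
Under exogeneity, PAF = [P(Y=1) − p₀] / P(Y=1).
PAF = (0.13759 − 0.0748) / 0.13759 ≈ 0.4564

PAF ≈ 0.456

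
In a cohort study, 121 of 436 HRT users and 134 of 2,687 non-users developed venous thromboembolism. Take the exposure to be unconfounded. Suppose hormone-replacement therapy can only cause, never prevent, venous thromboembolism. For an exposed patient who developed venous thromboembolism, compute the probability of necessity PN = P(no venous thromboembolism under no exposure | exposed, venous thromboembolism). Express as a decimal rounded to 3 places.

p₁ = P(outcome | exposed) = 121/436 = 0.27752
p₀ = P(outcome | unexposed) = 134/2687 = 0.04987
Under exogeneity and monotonicity, PN = (p₁ − p₀) / p₁.
PN = (0.27752 − 0.04987) / 0.27752 = 0.22765 / 0.27752 ≈ 0.8203

PN ≈ 0.820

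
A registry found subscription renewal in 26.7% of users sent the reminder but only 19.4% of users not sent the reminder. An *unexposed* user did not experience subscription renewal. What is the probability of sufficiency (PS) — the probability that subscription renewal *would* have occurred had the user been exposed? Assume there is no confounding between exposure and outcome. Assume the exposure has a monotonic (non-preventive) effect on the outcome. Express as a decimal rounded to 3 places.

PS ≈ 0.091

p₁ = 0.267, p₀ = 0.194.
Under exogeneity and monotonicity, PS = (p₁ − p₀) / (1 − p₀).
PS = (0.267 − 0.194) / (1 − 0.194) = 0.073 / 0.806 ≈ 0.0906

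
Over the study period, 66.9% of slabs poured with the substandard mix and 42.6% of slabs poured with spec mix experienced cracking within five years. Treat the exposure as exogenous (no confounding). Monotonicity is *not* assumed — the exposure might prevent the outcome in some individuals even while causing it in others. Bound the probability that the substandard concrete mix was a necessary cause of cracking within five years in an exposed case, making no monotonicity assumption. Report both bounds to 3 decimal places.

0.363 ≤ PN ≤ 0.858

p₁ = 0.669, p₀ = 0.426.
Under exogeneity alone the bounds on PN are max{0,(p₁−p₀)/p₁} ≤ PN ≤ min{1,(1−p₀)/p₁}.
  lower = (p₁ − p₀)/p₁ = 0.243 / 0.669 ≈ 0.3632
  upper = min{1, (1 − p₀)/p₁} = 0.574 / 0.669 ≈ 0.8580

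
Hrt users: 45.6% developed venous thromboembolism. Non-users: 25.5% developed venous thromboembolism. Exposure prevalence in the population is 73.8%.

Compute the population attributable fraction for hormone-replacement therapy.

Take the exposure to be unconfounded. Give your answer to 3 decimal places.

PAF ≈ 0.368

p₁ = 0.456, p₀ = 0.255.
Overall risk P(Y=1) = π·p₁ + (1−π)·p₀ = 0.738×0.456 + 0.262×0.255 = 0.40334.
Under exogeneity, PAF = [P(Y=1) − p₀] / P(Y=1).
PAF = (0.40334 − 0.255) / 0.40334 ≈ 0.3678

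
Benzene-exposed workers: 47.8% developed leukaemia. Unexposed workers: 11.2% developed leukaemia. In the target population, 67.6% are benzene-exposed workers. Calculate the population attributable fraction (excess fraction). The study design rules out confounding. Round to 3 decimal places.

p₁ = 0.478, p₀ = 0.112.
Overall risk P(Y=1) = π·p₁ + (1−π)·p₀ = 0.676×0.478 + 0.324×0.112 = 0.35942.
Under exogeneity, PAF = [P(Y=1) − p₀] / P(Y=1).
PAF = (0.35942 − 0.112) / 0.35942 ≈ 0.6884

PAF ≈ 0.688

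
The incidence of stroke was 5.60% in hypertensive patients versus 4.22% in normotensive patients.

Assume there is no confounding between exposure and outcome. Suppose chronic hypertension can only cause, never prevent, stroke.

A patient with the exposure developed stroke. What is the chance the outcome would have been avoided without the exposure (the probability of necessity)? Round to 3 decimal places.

PN ≈ 0.246

p₁ = 0.056, p₀ = 0.0422.
Under exogeneity and monotonicity, PN = (p₁ − p₀) / p₁.
PN = (0.056 − 0.0422) / 0.056 = 0.0138 / 0.056 ≈ 0.2464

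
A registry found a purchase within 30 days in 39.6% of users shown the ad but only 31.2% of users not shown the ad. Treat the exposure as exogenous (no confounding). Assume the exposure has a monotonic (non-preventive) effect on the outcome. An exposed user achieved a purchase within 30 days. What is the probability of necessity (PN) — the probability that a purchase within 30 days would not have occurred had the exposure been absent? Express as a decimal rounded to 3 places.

PN ≈ 0.212

p₁ = 0.396, p₀ = 0.312.
Under exogeneity and monotonicity, PN = (p₁ − p₀) / p₁.
PN = (0.396 − 0.312) / 0.396 = 0.084 / 0.396 ≈ 0.2121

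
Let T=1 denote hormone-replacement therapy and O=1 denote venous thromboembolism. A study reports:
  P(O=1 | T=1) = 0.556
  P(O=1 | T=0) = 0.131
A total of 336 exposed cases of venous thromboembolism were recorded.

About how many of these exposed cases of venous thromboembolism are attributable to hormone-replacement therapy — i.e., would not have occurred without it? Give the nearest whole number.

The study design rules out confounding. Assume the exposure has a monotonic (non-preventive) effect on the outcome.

Let p₁ = 0.556, p₀ = 0.131.
PN = (p₁ − p₀)/p₁ = (0.556 − 0.131) / 0.556 ≈ 0.76439.
Attributable cases ≈ PN × (exposed cases) = 0.76439 × 336 ≈ 256.83.

about 257 cases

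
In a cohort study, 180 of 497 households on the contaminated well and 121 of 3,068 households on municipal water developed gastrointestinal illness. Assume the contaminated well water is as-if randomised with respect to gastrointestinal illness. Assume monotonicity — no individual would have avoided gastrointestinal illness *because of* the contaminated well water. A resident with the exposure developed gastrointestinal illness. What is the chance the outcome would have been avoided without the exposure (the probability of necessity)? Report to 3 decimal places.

PN ≈ 0.891

p₁ = P(outcome | exposed) = 180/497 = 0.36217
p₀ = P(outcome | unexposed) = 121/3068 = 0.039439
Under exogeneity and monotonicity, PN = (p₁ − p₀) / p₁.
PN = (0.36217 − 0.039439) / 0.36217 = 0.32273 / 0.36217 ≈ 0.8911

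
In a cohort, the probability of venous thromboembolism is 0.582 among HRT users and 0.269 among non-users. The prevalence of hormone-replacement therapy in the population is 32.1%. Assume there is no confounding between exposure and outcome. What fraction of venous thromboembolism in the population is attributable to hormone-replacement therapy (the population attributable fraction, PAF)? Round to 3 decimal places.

Let p₁ = 0.582, p₀ = 0.269.
Overall risk P(Y=1) = π·p₁ + (1−π)·p₀ = 0.321×0.582 + 0.679×0.269 = 0.36947.
Under exogeneity, PAF = [P(Y=1) − p₀] / P(Y=1).
PAF = (0.36947 − 0.269) / 0.36947 ≈ 0.2719

PAF ≈ 0.272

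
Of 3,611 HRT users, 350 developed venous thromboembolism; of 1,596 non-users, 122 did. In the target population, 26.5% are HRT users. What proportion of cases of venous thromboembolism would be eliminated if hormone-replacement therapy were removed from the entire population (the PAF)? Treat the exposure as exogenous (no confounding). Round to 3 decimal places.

PAF ≈ 0.066

p₁ = P(outcome | exposed) = 350/3611 = 0.096926
p₀ = P(outcome | unexposed) = 122/1596 = 0.076441
Overall risk P(Y=1) = π·p₁ + (1−π)·p₀ = 0.265×0.096926 + 0.735×0.076441 = 0.08187.
Under exogeneity, PAF = [P(Y=1) − p₀] / P(Y=1).
PAF = (0.08187 − 0.076441) / 0.08187 ≈ 0.0663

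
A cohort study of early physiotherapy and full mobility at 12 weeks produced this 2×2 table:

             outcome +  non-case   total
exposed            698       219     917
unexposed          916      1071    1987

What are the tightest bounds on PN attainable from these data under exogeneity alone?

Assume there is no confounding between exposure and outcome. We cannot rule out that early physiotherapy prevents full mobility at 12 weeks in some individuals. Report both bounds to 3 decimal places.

p₁ = P(outcome | exposed) = 698/917 = 0.76118
p₀ = P(outcome | unexposed) = 916/1987 = 0.461
Under exogeneity alone the bounds on PN are max{0,(p₁−p₀)/p₁} ≤ PN ≤ min{1,(1−p₀)/p₁}.
  lower = (p₁ − p₀)/p₁ = 0.30018 / 0.76118 ≈ 0.3944
  upper = min{1, (1 − p₀)/p₁} = 0.539 / 0.76118 ≈ 0.7081

0.394 ≤ PN ≤ 0.708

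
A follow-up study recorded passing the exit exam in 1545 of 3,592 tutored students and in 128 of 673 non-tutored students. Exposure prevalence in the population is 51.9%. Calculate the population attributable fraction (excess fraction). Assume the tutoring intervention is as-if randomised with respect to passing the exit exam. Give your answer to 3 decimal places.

p₁ = P(outcome | exposed) = 1545/3592 = 0.43012
p₀ = P(outcome | unexposed) = 128/673 = 0.19019
Overall risk P(Y=1) = π·p₁ + (1−π)·p₀ = 0.519×0.43012 + 0.481×0.19019 = 0.31472.
Under exogeneity, PAF = [P(Y=1) − p₀] / P(Y=1).
PAF = (0.31472 − 0.19019) / 0.31472 ≈ 0.3957

PAF ≈ 0.396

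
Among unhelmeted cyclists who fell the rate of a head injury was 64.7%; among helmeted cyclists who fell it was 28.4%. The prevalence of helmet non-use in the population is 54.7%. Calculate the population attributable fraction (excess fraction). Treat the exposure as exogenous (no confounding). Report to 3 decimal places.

p₁ = 0.647, p₀ = 0.284.
Overall risk P(Y=1) = π·p₁ + (1−π)·p₀ = 0.547×0.647 + 0.453×0.284 = 0.48256.
Under exogeneity, PAF = [P(Y=1) − p₀] / P(Y=1).
PAF = (0.48256 − 0.284) / 0.48256 ≈ 0.4115

PAF ≈ 0.411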